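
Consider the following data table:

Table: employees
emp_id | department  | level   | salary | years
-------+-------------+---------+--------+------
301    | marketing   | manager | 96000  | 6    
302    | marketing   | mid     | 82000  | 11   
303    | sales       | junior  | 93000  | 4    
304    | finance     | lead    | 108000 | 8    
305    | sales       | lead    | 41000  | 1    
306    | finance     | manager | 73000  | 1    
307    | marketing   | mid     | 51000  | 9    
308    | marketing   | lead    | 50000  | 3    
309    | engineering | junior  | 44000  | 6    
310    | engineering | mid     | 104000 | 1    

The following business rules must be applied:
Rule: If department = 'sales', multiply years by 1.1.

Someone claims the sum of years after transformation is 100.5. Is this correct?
No, the correct result is 50.5.

Step 1: Calculate the correct sum after transformation
Step 2: Apply multiplier 1.1 to records where department = 'sales'
Step 3: Correct result = 50.5
Step 4: Claimed result = 100.5
Step 5: 50.5 ≠ 100.5
Conclusion: The claimed result is incorrect. The correct answer is 50.5.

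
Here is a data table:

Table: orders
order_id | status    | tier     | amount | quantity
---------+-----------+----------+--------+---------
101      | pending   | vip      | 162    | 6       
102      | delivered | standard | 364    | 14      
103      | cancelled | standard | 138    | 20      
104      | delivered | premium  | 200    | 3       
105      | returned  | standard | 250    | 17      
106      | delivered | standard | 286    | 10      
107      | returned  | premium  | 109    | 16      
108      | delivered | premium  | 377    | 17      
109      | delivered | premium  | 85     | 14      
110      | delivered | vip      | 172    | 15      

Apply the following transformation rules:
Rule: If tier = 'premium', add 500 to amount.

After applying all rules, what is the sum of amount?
4143

Step 1: Count records where tier = 'premium': 4
Step 2: Total bonus added: 4 × 500 = 2000
Step 3: Original sum of amount: 2143
Step 4: Final sum = 2143 + 2000 = 4143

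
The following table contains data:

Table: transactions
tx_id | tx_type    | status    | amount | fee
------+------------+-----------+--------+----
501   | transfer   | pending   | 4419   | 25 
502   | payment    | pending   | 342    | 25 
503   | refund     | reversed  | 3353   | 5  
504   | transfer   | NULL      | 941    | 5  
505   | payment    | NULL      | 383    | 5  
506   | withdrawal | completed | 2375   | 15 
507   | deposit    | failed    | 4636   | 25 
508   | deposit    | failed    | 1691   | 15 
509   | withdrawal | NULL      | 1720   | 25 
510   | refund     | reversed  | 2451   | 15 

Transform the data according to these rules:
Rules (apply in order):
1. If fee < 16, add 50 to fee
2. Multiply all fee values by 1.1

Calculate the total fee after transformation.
506.0

Step 1: Apply Rule 1 - Add 50 to records with fee < 16
  - 6 records affected: 60 + (6 × 50) = 360
  - Unaffected records: 100
  - Sum after Rule 1: 460
Step 2: Apply Rule 2 - Multiply all by 1.1
  - 460 × 1.1 = 506.0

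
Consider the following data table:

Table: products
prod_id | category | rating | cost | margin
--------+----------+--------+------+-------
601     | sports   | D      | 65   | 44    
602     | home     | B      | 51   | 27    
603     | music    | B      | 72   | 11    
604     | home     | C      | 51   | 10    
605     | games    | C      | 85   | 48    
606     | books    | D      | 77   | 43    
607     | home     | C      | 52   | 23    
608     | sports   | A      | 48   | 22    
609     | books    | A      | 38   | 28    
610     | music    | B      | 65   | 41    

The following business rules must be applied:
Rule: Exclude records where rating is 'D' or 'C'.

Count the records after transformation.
5

Step 1: Count records to exclude
  - 2 (D) + 3 (C) = 5 records
Step 2: Total records: 10
Step 3: Remaining = 10 - 5 = 5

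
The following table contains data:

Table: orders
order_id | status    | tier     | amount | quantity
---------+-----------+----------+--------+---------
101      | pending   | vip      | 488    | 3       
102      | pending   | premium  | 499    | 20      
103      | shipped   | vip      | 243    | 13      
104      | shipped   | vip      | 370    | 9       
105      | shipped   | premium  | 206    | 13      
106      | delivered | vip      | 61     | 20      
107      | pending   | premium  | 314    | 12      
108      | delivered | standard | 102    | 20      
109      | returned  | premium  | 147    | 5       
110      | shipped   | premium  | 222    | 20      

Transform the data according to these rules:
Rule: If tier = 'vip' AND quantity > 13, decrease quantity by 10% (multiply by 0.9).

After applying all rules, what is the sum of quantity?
133.0

Step 1: Find records where tier = 'vip' AND quantity > 13
Step 2: 1 records match, summing to 20
Step 3: After multiplier: 20 × 0.9 = 18.0
Step 4: Unaffected records sum: 115
Step 5: Final sum = 18.0 + 115 = 133.0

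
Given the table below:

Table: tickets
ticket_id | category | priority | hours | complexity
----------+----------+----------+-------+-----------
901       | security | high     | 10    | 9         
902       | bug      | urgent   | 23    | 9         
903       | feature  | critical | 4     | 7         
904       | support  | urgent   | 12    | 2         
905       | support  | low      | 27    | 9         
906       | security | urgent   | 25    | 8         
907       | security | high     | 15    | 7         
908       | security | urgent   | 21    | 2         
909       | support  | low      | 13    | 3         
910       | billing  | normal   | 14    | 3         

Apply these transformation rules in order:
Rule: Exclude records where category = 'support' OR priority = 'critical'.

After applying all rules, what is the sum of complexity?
38

Step 1: Find records where category = 'support' OR priority = 'critical'
Step 2: 4 records match, summing to 21
Step 3: Original sum: 59
Step 4: Remaining sum = 59 - 21 = 38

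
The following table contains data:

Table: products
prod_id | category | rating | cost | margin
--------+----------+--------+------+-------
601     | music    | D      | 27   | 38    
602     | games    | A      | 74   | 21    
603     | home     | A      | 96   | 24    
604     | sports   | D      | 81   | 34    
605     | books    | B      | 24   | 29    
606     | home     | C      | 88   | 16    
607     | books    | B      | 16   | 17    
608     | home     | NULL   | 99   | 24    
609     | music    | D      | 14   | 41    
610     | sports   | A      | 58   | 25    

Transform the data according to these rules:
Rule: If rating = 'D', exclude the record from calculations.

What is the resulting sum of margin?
156

Step 1: Identify records where rating = 'D'
Step 2: The excluded records sum to 113
Step 3: Original total margin = 269
Step 4: Remaining total = 269 - 113 = 156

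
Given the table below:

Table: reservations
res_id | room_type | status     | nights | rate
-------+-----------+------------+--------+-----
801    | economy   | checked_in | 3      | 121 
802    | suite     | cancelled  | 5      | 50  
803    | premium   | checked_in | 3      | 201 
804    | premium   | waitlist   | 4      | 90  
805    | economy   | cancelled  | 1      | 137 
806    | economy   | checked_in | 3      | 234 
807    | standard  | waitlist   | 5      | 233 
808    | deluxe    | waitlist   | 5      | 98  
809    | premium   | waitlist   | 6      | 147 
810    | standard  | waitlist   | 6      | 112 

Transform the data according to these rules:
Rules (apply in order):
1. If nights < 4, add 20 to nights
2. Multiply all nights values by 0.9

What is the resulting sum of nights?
108.9

Step 1: Apply Rule 1 - Add 20 to records with nights < 4
  - 4 records affected: 10 + (4 × 20) = 90
  - Unaffected records: 31
  - Sum after Rule 1: 121
Step 2: Apply Rule 2 - Multiply all by 0.9
  - 121 × 0.9 = 108.9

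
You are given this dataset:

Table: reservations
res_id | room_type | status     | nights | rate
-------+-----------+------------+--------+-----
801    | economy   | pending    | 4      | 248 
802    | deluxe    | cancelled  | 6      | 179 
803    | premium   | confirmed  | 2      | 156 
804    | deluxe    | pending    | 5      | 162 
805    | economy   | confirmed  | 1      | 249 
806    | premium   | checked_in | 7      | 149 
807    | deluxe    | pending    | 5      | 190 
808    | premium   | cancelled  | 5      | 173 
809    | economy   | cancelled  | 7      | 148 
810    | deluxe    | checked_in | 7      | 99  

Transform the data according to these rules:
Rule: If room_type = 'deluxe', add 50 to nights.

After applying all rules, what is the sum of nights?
249

Step 1: Count records where room_type = 'deluxe': 4
Step 2: Total bonus added: 4 × 50 = 200
Step 3: Original sum of nights: 49
Step 4: Final sum = 49 + 200 = 249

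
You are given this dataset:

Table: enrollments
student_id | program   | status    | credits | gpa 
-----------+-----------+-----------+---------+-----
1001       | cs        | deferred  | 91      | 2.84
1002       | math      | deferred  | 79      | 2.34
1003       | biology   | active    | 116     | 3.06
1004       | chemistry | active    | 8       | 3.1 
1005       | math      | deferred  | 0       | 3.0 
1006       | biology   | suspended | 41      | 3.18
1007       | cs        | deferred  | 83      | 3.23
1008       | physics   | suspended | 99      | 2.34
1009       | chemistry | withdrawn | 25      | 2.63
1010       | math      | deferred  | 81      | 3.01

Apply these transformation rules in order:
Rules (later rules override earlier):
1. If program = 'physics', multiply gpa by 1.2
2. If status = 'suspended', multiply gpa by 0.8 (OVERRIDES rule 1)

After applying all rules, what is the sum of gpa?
27.63

Step 1: Rule 2 takes priority for records with status = 'suspended'
  - 2 records: 5.52 × 0.8 = 4.42
Step 2: Rule 1 applies to remaining records with program = 'physics'
  - 0 records: 0 × 1.2 = 0.0
Step 3: Other records unchanged: 23.21
Step 4: Final sum = 4.42 + 0.0 + 23.21 = 27.63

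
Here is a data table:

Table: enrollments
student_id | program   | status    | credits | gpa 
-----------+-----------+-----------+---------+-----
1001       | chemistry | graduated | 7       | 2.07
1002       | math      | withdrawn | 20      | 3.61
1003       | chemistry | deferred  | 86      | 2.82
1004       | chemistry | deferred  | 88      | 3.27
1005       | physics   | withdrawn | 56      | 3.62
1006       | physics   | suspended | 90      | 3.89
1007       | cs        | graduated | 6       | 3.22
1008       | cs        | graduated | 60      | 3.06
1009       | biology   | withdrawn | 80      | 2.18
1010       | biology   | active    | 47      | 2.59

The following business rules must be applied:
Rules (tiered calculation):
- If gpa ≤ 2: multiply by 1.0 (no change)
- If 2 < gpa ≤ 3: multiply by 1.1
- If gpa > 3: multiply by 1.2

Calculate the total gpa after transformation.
35.43

Step 1: Tier 1 (gpa ≤ 2): 0 records, sum = 0 × 1.0 = 0.0
Step 2: Tier 2 (2 < gpa ≤ 3): 4 records, sum = 9.66 × 1.1 = 10.63
Step 3: Tier 3 (gpa > 3): 6 records, sum = 20.67 × 1.2 = 24.8
Step 4: Final sum = 0.0 + 10.63 + 24.8 = 35.43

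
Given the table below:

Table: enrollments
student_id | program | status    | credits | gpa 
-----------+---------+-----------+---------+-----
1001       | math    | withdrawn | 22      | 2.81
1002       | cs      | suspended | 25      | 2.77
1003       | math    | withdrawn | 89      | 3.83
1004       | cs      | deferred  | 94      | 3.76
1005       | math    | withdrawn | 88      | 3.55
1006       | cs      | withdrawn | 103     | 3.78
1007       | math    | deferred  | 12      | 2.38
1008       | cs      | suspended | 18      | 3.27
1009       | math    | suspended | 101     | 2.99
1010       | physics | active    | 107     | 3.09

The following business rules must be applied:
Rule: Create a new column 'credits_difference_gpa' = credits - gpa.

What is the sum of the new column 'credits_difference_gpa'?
626.77

Step 1: For each record, compute credits - gpa
Example calculations:
  22 - 2.81 = 19.19
  25 - 2.77 = 22.23
  89 - 3.83 = 85.17
  ...
Step 2: Sum all derived values
Step 3: Total = 626.77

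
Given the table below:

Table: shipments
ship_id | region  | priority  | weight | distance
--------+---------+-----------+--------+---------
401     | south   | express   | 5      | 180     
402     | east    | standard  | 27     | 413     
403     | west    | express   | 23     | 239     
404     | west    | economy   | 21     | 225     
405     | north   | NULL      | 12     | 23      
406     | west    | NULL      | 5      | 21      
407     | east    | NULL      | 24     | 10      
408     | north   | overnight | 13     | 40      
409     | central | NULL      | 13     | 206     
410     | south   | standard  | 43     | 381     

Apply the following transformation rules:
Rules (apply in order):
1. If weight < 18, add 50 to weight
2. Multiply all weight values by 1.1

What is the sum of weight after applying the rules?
479.6

Step 1: Apply Rule 1 - Add 50 to records with weight < 18
  - 5 records affected: 48 + (5 × 50) = 298
  - Unaffected records: 138
  - Sum after Rule 1: 436
Step 2: Apply Rule 2 - Multiply all by 1.1
  - 436 × 1.1 = 479.6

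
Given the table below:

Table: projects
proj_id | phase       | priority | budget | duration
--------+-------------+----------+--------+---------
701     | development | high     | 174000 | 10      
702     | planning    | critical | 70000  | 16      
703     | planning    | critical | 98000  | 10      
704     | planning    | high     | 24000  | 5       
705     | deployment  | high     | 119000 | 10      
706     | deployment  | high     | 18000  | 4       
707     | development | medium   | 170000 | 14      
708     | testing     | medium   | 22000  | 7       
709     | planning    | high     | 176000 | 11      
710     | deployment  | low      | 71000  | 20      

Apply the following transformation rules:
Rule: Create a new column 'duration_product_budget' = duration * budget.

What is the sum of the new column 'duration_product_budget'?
11112000

Step 1: For each record, compute duration * budget
Example calculations:
  10 * 174000 = 1740000
  16 * 70000 = 1120000
  10 * 98000 = 980000
  ...
Step 2: Sum all derived values
Step 3: Total = 11112000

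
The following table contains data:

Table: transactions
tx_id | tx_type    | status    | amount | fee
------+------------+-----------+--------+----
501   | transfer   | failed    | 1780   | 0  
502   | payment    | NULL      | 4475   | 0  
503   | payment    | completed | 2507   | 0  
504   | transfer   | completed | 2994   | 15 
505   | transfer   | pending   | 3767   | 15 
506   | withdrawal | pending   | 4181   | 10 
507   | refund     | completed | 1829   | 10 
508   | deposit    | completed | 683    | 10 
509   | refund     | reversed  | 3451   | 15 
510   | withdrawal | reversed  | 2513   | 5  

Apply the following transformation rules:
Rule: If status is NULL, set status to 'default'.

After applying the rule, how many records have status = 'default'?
1

Step 1: Count records where status IS NULL
Step 2: Found 1 records with NULL status
Step 3: These records will have status set to 'default'
Step 4: Records already having status = 'default': 0
Step 5: Answer: 1 + 0 = 1 records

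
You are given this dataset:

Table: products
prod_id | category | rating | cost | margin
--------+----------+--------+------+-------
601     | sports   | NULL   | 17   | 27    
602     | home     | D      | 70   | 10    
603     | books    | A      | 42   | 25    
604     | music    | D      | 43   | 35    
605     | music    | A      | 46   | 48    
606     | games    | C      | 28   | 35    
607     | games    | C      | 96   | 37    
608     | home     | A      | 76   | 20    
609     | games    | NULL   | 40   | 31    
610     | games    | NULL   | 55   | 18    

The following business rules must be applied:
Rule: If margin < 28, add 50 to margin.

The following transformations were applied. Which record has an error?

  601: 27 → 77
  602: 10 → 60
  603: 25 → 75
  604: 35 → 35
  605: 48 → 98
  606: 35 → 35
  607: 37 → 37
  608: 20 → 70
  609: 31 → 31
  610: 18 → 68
Record 605 has an error. The correct transformed value should be 48, not 98.

Step 1: Check each record against the rule
Step 2: Record 605 has margin = 48
Step 3: Since 48 >= 28, the bonus should not have been applied
Step 4: Correct value = 48, but claimed value = 98
Conclusion: Record 605 has the error.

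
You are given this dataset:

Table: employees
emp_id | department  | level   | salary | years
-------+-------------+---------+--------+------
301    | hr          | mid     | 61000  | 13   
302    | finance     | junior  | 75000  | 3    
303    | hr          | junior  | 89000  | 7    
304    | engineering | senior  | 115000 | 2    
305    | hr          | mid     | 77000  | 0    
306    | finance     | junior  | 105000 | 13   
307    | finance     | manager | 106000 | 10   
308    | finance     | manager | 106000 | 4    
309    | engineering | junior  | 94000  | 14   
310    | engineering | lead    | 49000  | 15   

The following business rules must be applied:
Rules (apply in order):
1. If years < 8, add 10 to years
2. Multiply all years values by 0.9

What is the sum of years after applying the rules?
117.9

Step 1: Apply Rule 1 - Add 10 to records with years < 8
  - 5 records affected: 16 + (5 × 10) = 66
  - Unaffected records: 65
  - Sum after Rule 1: 131
Step 2: Apply Rule 2 - Multiply all by 0.9
  - 131 × 0.9 = 117.9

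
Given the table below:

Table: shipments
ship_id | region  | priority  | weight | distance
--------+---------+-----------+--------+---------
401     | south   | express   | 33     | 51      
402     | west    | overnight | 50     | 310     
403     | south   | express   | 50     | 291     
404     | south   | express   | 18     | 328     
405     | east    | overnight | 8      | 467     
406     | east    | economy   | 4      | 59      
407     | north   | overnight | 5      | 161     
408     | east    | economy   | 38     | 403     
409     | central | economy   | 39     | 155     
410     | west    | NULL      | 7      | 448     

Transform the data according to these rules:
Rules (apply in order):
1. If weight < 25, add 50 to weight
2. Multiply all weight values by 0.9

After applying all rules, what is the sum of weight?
451.8

Step 1: Apply Rule 1 - Add 50 to records with weight < 25
  - 5 records affected: 42 + (5 × 50) = 292
  - Unaffected records: 210
  - Sum after Rule 1: 502
Step 2: Apply Rule 2 - Multiply all by 0.9
  - 502 × 0.9 = 451.8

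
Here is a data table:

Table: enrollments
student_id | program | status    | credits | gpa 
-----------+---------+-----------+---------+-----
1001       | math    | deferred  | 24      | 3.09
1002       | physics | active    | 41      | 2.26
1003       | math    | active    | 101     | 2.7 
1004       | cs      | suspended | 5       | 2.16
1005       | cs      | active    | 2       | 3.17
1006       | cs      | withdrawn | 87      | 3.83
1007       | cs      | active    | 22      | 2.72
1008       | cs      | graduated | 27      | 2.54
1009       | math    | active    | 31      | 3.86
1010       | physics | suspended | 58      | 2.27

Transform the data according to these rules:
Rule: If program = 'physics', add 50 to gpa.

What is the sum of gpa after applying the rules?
128.6

Step 1: Count records where program = 'physics': 2
Step 2: Total bonus added: 2 × 50 = 100
Step 3: Original sum of gpa: 28.6
Step 4: Final sum = 28.6 + 100 = 128.6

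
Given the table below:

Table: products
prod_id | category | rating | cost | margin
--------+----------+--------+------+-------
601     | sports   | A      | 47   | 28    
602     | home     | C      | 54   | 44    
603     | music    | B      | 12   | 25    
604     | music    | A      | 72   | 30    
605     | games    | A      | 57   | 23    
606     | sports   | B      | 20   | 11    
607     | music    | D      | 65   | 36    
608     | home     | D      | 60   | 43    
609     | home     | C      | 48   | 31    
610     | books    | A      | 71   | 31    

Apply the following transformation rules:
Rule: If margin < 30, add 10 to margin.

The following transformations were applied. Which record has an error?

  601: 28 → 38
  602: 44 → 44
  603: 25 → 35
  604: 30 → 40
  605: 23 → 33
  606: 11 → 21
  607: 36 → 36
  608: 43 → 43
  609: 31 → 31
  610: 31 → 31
Record 604 has an error. The correct transformed value should be 30, not 40.

Step 1: Check each record against the rule
Step 2: Record 604 has margin = 30
Step 3: Since 30 >= 30, the bonus should not have been applied
Step 4: Correct value = 30, but claimed value = 40
Conclusion: Record 604 has the error.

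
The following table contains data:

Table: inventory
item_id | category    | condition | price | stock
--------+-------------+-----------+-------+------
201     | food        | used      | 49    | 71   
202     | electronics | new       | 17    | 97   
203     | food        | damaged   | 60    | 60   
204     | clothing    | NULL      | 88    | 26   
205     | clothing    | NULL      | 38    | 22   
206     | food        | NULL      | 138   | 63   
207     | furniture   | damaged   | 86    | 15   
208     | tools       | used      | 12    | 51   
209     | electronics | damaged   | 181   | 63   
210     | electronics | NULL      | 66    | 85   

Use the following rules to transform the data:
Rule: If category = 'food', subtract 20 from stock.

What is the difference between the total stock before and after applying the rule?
60

Step 1: Original sum of stock = 553
Step 2: 3 records have category = 'food'
Step 3: Each affected record changes by -20
Step 4: Total change = 3 × -20 = -60
Step 5: New sum = 553 + -60 = 493
Step 6: Difference = |493 - 553| = 60
        (Sum decreased by 60)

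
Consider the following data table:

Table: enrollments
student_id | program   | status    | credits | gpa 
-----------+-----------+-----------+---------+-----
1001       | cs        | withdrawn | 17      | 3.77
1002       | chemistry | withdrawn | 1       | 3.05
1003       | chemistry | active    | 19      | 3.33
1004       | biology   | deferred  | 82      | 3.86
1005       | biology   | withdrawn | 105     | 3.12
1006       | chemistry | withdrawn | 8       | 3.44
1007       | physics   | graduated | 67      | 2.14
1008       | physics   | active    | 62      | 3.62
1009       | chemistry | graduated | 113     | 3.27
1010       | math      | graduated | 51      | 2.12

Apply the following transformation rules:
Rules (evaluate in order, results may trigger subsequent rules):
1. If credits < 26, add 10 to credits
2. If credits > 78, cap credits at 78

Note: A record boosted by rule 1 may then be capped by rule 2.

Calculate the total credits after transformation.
499

Step 1: Apply rule 1 to records with credits < 26
  - 4 records get bonus of 10
  - Of these, 0 records then exceed 78 and get capped
Step 2: Apply rule 2 to records with credits > 78
  - 3 records (original) are capped
Step 3: Calculate final sum = 499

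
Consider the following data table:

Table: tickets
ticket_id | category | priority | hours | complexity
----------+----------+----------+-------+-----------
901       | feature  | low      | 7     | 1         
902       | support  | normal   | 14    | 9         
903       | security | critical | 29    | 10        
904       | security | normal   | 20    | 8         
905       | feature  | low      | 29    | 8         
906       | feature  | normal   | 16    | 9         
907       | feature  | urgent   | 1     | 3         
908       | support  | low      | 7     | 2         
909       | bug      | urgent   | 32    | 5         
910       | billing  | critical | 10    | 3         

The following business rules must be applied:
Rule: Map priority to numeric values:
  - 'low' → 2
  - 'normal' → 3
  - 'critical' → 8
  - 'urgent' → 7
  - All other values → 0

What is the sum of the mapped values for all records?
45

Step 1: Apply mapping to each record
Step 2: Count by status:
  'low': 3 records × 2 = 6
  'normal': 3 records × 3 = 9
  'critical': 2 records × 8 = 16
  'urgent': 2 records × 7 = 14
Step 3: Sum all mapped values = 45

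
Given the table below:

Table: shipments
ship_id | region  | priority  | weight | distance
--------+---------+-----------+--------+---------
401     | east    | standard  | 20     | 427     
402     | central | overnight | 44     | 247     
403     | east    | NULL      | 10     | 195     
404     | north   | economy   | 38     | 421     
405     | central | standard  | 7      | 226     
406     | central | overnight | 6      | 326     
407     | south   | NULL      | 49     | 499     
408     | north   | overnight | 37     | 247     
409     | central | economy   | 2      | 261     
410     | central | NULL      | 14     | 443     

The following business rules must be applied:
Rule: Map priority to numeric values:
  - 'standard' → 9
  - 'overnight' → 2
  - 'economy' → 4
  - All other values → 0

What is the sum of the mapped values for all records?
32

Step 1: Apply mapping to each record
Step 2: Count by status:
  'standard': 2 records × 9 = 18
  'overnight': 3 records × 2 = 6
  'economy': 2 records × 4 = 8
Step 3: Sum all mapped values = 32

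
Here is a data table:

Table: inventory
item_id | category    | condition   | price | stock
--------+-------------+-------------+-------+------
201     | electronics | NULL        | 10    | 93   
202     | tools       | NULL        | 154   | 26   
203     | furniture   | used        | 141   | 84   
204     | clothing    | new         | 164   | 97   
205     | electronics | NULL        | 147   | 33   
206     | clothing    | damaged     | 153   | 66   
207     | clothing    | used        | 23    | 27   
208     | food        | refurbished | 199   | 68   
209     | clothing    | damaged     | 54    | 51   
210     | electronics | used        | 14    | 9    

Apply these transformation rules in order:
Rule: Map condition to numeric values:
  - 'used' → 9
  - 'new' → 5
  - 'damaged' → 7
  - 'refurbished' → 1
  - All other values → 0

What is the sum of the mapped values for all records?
47

Step 1: Apply mapping to each record
Step 2: Count by status:
  'used': 3 records × 9 = 27
  'new': 1 records × 5 = 5
  'damaged': 2 records × 7 = 14
  'refurbished': 1 records × 1 = 1
Step 3: Sum all mapped values = 47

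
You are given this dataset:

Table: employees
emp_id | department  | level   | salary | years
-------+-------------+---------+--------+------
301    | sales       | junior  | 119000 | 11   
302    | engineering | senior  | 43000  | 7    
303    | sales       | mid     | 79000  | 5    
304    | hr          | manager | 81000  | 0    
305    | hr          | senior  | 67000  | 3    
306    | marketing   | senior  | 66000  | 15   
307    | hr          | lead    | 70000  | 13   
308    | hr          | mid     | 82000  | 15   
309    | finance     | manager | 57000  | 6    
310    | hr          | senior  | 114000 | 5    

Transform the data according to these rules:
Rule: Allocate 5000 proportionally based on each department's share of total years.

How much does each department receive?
engineering: 437.5, finance: 375.0, hr: 2250.0, marketing: 937.5, sales: 1000.0

Step 1: Calculate total years = 80
Step 2: Calculate each department's proportion:
  engineering: 7/80 = 8.75% → 437.5
  finance: 6/80 = 7.50% → 375.0
  hr: 36/80 = 45.00% → 2250.0
  marketing: 15/80 = 18.75% → 937.5
  sales: 16/80 = 20.00% → 1000.0
Step 3: Verify: sum of allocations ≈ 5000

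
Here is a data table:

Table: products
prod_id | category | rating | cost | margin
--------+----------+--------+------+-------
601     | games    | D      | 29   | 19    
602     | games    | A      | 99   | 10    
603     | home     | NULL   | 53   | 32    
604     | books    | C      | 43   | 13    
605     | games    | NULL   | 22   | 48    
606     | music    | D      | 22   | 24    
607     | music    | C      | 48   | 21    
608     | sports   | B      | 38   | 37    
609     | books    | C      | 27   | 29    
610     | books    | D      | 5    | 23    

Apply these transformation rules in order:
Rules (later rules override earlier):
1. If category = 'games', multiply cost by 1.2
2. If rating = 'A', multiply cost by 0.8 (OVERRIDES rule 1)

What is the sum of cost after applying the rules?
376.4

Step 1: Rule 2 takes priority for records with rating = 'A'
  - 1 records: 99 × 0.8 = 79.2
Step 2: Rule 1 applies to remaining records with category = 'games'
  - 2 records: 51 × 1.2 = 61.2
Step 3: Other records unchanged: 236
Step 4: Final sum = 79.2 + 61.2 + 236 = 376.4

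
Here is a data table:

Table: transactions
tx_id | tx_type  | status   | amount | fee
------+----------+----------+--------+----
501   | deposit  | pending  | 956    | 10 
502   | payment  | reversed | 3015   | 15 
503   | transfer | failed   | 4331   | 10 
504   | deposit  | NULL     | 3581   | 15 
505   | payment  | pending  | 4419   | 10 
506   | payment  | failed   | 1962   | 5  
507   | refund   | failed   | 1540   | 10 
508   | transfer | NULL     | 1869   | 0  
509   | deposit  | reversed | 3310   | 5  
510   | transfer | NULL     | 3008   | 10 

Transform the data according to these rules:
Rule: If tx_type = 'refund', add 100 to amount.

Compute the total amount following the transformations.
28091

Step 1: Count records where tx_type = 'refund': 1
Step 2: Total bonus added: 1 × 100 = 100
Step 3: Original sum of amount: 27991
Step 4: Final sum = 27991 + 100 = 28091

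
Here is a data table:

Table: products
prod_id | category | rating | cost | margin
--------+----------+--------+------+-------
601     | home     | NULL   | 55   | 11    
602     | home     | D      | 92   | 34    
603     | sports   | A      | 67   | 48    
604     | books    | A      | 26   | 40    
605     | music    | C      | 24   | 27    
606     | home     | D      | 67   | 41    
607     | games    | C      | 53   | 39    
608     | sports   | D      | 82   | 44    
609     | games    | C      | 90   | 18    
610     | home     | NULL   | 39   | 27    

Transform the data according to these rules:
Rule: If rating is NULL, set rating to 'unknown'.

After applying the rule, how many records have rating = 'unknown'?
2

Step 1: Count records where rating IS NULL
Step 2: Found 2 records with NULL rating
Step 3: These records will have rating set to 'unknown'
Step 4: Records already having rating = 'unknown': 0
Step 5: Answer: 2 + 0 = 2 records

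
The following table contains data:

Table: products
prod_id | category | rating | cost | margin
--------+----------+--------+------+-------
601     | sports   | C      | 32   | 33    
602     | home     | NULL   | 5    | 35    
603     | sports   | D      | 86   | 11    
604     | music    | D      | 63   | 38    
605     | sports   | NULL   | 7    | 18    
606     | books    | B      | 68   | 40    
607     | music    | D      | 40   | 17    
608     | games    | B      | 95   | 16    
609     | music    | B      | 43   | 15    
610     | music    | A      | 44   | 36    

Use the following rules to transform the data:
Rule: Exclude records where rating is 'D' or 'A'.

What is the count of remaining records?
6

Step 1: Count records to exclude
  - 3 (D) + 1 (A) = 4 records
Step 2: Total records: 10
Step 3: Remaining = 10 - 4 = 6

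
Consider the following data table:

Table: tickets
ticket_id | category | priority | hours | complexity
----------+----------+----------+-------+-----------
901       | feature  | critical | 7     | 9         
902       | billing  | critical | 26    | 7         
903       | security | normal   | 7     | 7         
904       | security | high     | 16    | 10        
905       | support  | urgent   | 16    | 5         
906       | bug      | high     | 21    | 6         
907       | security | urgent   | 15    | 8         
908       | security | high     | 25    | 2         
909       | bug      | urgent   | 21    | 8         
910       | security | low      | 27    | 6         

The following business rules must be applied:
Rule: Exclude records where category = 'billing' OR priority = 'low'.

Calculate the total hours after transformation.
128

Step 1: Find records where category = 'billing' OR priority = 'low'
Step 2: 2 records match, summing to 53
Step 3: Original sum: 181
Step 4: Remaining sum = 181 - 53 = 128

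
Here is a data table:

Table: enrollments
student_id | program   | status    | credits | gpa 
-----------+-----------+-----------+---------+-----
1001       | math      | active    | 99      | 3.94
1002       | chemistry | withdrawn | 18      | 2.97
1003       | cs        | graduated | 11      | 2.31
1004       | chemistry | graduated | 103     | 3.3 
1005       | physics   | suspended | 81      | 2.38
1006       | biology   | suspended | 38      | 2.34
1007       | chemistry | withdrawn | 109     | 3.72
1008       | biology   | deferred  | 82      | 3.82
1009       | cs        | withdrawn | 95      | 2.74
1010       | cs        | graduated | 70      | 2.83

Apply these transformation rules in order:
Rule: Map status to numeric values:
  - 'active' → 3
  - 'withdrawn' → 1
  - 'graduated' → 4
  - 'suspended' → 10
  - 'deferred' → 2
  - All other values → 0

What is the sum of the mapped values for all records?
40

Step 1: Apply mapping to each record
Step 2: Count by status:
  'active': 1 records × 3 = 3
  'withdrawn': 3 records × 1 = 3
  'graduated': 3 records × 4 = 12
  'suspended': 2 records × 10 = 20
  'deferred': 1 records × 2 = 2
Step 3: Sum all mapped values = 40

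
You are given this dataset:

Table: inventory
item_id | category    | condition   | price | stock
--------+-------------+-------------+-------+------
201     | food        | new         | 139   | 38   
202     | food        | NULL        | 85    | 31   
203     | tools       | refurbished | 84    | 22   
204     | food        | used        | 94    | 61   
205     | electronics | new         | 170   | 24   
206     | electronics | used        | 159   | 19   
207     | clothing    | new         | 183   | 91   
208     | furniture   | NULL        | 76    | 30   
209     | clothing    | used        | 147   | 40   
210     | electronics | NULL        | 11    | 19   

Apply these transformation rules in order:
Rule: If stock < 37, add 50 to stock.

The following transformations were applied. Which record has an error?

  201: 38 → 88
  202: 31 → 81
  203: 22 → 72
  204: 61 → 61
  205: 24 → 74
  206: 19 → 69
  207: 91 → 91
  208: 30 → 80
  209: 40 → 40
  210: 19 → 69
Record 201 has an error. The correct transformed value should be 38, not 88.

Step 1: Check each record against the rule
Step 2: Record 201 has stock = 38
Step 3: Since 38 >= 37, the bonus should not have been applied
Step 4: Correct value = 38, but claimed value = 88
Conclusion: Record 201 has the error.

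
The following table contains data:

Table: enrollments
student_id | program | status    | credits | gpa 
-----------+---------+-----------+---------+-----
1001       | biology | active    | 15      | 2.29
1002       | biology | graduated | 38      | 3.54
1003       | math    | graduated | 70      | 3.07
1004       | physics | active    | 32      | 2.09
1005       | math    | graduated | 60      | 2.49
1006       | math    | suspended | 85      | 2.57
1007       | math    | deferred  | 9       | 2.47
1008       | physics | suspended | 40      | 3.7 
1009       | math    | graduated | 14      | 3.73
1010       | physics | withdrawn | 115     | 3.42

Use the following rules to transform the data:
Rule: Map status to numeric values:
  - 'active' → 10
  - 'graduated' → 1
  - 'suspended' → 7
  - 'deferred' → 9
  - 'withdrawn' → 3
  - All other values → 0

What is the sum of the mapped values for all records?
50

Step 1: Apply mapping to each record
Step 2: Count by status:
  'active': 2 records × 10 = 20
  'graduated': 4 records × 1 = 4
  'suspended': 2 records × 7 = 14
  'deferred': 1 records × 9 = 9
  'withdrawn': 1 records × 3 = 3
Step 3: Sum all mapped values = 50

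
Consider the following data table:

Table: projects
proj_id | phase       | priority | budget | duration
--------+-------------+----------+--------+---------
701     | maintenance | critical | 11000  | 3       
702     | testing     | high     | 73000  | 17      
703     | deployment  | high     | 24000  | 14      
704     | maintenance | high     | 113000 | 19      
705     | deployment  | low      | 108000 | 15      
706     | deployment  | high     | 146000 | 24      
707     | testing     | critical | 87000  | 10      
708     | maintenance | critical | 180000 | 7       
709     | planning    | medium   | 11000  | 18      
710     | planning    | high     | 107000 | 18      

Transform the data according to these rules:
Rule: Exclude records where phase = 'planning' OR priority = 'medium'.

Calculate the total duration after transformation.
109

Step 1: Find records where phase = 'planning' OR priority = 'medium'
Step 2: 2 records match, summing to 36
Step 3: Original sum: 145
Step 4: Remaining sum = 145 - 36 = 109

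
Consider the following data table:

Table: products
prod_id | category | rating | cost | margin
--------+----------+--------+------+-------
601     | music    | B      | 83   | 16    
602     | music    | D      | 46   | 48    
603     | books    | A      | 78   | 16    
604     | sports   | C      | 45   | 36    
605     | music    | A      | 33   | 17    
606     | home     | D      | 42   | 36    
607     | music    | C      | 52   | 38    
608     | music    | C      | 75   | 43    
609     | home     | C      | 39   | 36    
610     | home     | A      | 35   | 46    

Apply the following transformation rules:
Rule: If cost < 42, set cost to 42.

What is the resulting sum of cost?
547

Step 1: 3 records have cost < 42
Step 2: These records originally summed to 107
Step 3: After setting to minimum: 3 × 42 = 126
Step 4: Unaffected records sum: 421
Step 5: Final sum = 126 + 421 = 547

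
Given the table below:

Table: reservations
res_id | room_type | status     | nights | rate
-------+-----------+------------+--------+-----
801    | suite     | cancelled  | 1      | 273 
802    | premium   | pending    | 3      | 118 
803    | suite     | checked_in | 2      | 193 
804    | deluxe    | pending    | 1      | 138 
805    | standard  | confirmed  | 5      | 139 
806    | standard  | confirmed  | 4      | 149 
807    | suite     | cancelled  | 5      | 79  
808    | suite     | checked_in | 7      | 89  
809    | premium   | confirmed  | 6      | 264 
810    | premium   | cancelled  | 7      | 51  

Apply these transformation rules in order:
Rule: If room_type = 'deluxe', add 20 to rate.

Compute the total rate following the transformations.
1513

Step 1: Count records where room_type = 'deluxe': 1
Step 2: Total bonus added: 1 × 20 = 20
Step 3: Original sum of rate: 1493
Step 4: Final sum = 1493 + 20 = 1513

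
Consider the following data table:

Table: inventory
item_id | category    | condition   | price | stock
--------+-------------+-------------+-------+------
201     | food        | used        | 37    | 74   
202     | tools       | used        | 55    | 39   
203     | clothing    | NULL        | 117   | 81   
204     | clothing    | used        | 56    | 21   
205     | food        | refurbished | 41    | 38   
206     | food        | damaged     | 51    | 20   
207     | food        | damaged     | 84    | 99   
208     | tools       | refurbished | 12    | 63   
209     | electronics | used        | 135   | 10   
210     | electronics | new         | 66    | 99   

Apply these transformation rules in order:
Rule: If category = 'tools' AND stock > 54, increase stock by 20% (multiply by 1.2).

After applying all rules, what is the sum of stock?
556.6

Step 1: Find records where category = 'tools' AND stock > 54
Step 2: 1 records match, summing to 63
Step 3: After multiplier: 63 × 1.2 = 75.6
Step 4: Unaffected records sum: 481
Step 5: Final sum = 75.6 + 481 = 556.6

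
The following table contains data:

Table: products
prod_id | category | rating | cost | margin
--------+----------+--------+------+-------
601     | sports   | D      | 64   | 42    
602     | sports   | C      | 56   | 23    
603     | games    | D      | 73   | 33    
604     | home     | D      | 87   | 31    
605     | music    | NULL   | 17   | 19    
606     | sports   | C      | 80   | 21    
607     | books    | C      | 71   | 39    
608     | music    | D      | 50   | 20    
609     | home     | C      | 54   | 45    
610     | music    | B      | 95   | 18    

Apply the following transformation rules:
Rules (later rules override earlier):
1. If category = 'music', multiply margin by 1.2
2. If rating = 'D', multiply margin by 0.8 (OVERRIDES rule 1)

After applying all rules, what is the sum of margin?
273.2

Step 1: Rule 2 takes priority for records with rating = 'D'
  - 4 records: 126 × 0.8 = 100.8
Step 2: Rule 1 applies to remaining records with category = 'music'
  - 2 records: 37 × 1.2 = 44.4
Step 3: Other records unchanged: 128
Step 4: Final sum = 100.8 + 44.4 + 128 = 273.2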